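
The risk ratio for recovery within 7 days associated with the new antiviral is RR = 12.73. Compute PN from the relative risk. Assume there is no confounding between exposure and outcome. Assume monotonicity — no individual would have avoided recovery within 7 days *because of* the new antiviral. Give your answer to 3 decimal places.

Under exogeneity and monotonicity, PN = (RR − 1) / RR = 1 − 1/RR.
PN = (12.73 − 1) / 12.73 = 11.73 / 12.73 ≈ 0.9214

PN ≈ 0.921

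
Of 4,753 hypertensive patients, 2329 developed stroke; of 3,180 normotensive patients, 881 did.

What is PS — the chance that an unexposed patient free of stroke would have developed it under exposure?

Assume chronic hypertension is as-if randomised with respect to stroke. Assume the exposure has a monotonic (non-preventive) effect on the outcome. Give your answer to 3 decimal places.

p₁ = P(outcome | exposed) = 2329/4753 = 0.49001
p₀ = P(outcome | unexposed) = 881/3180 = 0.27704
Under exogeneity and monotonicity, PS = (p₁ − p₀) / (1 − p₀).
PS = (0.49001 − 0.27704) / (1 − 0.27704) = 0.21296 / 0.72296 ≈ 0.2946

PS ≈ 0.295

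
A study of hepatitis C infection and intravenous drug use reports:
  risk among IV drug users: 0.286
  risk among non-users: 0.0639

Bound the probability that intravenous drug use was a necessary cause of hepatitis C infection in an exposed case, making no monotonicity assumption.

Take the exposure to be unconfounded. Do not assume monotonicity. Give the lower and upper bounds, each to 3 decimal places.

0.777 ≤ PN ≤ 1.000

Let p₁ = 0.286, p₀ = 0.0639.
Under exogeneity alone the bounds on PN are max{0,(p₁−p₀)/p₁} ≤ PN ≤ min{1,(1−p₀)/p₁}.
  lower = (p₁ − p₀)/p₁ = 0.2221 / 0.286 ≈ 0.7766
  upper = min{1, (1 − p₀)/p₁} = 0.9361 / 0.286 ≈ 3.2731 → capped at 1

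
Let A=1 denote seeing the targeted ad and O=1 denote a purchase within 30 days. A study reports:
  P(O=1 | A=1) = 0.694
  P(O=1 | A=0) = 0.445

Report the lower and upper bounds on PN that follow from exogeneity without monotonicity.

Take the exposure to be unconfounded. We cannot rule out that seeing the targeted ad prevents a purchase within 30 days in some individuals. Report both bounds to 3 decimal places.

Let p₁ = 0.694, p₀ = 0.445.
Under exogeneity alone the bounds on PN are max{0,(p₁−p₀)/p₁} ≤ PN ≤ min{1,(1−p₀)/p₁}.
  lower = (p₁ − p₀)/p₁ = 0.249 / 0.694 ≈ 0.3588
  upper = min{1, (1 − p₀)/p₁} = 0.555 / 0.694 ≈ 0.7997

0.359 ≤ PN ≤ 0.800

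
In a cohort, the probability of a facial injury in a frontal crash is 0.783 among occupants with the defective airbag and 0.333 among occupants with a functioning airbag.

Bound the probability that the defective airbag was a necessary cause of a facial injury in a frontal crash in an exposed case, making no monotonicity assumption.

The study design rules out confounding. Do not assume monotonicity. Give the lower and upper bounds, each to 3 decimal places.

0.575 ≤ PN ≤ 0.852

Let p₁ = 0.783, p₀ = 0.333.
Under exogeneity alone the bounds on PN are max{0,(p₁−p₀)/p₁} ≤ PN ≤ min{1,(1−p₀)/p₁}.
  lower = (p₁ − p₀)/p₁ = 0.45 / 0.783 ≈ 0.5747
  upper = min{1, (1 − p₀)/p₁} = 0.667 / 0.783 ≈ 0.8519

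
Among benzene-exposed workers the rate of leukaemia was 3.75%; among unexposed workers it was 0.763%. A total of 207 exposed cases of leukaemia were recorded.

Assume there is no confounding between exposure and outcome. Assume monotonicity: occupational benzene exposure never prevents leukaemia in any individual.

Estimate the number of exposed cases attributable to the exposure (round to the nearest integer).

p₁ = 0.0375, p₀ = 0.00763.
PN = (p₁ − p₀)/p₁ = (0.0375 − 0.00763) / 0.0375 ≈ 0.79653.
Attributable cases ≈ PN × (exposed cases) = 0.79653 × 207 ≈ 164.88.

about 165 cases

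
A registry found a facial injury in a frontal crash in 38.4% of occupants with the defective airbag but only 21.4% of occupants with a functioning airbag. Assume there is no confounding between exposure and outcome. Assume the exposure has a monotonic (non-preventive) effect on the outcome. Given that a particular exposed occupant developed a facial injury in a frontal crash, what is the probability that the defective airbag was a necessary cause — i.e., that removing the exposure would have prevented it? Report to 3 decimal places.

PN ≈ 0.443

p₁ = 0.384, p₀ = 0.214.
Under exogeneity and monotonicity, PN = (p₁ − p₀) / p₁.
PN = (0.384 − 0.214) / 0.384 = 0.17 / 0.384 ≈ 0.4427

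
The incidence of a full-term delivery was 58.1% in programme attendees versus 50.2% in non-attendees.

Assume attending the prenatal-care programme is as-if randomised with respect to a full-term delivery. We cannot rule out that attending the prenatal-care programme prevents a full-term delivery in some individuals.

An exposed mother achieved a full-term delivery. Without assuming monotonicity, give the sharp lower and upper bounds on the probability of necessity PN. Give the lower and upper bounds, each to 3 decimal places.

p₁ = 0.581, p₀ = 0.502.
Under exogeneity alone the bounds on PN are max{0,(p₁−p₀)/p₁} ≤ PN ≤ min{1,(1−p₀)/p₁}.
  lower = (p₁ − p₀)/p₁ = 0.079 / 0.581 ≈ 0.1360
  upper = min{1, (1 − p₀)/p₁} = 0.498 / 0.581 ≈ 0.8571

0.136 ≤ PN ≤ 0.857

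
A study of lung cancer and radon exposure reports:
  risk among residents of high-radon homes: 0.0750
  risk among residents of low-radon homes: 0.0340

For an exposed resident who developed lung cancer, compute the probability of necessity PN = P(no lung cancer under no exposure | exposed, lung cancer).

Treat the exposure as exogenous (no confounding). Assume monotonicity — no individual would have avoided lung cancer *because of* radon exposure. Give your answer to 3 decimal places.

Let p₁ = 0.075, p₀ = 0.034.
Under exogeneity and monotonicity, PN = (p₁ − p₀) / p₁.
PN = (0.075 − 0.034) / 0.075 = 0.041 / 0.075 ≈ 0.5467

PN ≈ 0.547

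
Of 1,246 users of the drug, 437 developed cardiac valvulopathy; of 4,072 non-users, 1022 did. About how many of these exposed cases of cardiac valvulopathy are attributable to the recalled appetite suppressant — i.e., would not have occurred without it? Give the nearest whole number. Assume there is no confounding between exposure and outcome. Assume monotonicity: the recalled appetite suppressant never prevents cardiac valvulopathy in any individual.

about 124 cases

p₁ = P(outcome | exposed) = 437/1246 = 0.35072
p₀ = P(outcome | unexposed) = 1022/4072 = 0.25098
PN = (p₁ − p₀)/p₁ = (0.35072 − 0.25098) / 0.35072 ≈ 0.28438.
Attributable cases ≈ PN × (exposed cases) = 0.28438 × 437 ≈ 124.28.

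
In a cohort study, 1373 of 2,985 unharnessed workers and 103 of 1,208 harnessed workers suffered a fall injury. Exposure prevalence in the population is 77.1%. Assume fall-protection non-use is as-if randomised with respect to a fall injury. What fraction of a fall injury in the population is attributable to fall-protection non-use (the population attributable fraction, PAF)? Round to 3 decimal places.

p₁ = P(outcome | exposed) = 1373/2985 = 0.45997
p₀ = P(outcome | unexposed) = 103/1208 = 0.085265
Overall risk P(Y=1) = π·p₁ + (1−π)·p₀ = 0.771×0.45997 + 0.229×0.085265 = 0.37416.
Under exogeneity, PAF = [P(Y=1) − p₀] / P(Y=1).
PAF = (0.37416 − 0.085265) / 0.37416 ≈ 0.7721

PAF ≈ 0.772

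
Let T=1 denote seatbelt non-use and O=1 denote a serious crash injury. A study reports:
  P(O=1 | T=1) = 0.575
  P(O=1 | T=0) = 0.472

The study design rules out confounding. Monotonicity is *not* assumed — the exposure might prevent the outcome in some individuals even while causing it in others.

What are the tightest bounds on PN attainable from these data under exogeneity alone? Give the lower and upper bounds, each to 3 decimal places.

Let p₁ = 0.575, p₀ = 0.472.
Under exogeneity alone the bounds on PN are max{0,(p₁−p₀)/p₁} ≤ PN ≤ min{1,(1−p₀)/p₁}.
  lower = (p₁ − p₀)/p₁ = 0.103 / 0.575 ≈ 0.1791
  upper = min{1, (1 − p₀)/p₁} = 0.528 / 0.575 ≈ 0.9183

0.179 ≤ PN ≤ 0.918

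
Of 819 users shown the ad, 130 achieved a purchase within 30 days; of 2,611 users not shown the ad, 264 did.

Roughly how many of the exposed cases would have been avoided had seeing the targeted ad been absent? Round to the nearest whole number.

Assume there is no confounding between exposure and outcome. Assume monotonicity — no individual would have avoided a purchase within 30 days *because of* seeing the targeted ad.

about 47 cases

p₁ = P(outcome | exposed) = 130/819 = 0.15873
p₀ = P(outcome | unexposed) = 264/2611 = 0.10111
PN = (p₁ − p₀)/p₁ = (0.15873 − 0.10111) / 0.15873 ≈ 0.36300.
Attributable cases ≈ PN × (exposed cases) = 0.36300 × 130 ≈ 47.19.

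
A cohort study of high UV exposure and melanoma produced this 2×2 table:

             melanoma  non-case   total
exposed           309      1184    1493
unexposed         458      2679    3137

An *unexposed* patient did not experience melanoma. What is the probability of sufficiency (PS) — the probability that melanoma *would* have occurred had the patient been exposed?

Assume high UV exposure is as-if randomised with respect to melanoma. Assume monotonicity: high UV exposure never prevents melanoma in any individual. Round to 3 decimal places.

p₁ = P(outcome | exposed) = 309/1493 = 0.20697
p₀ = P(outcome | unexposed) = 458/3137 = 0.146
Under exogeneity and monotonicity, PS = (p₁ − p₀) / (1 − p₀).
PS = (0.20697 − 0.146) / (1 − 0.146) = 0.060966 / 0.854 ≈ 0.0714

PS ≈ 0.071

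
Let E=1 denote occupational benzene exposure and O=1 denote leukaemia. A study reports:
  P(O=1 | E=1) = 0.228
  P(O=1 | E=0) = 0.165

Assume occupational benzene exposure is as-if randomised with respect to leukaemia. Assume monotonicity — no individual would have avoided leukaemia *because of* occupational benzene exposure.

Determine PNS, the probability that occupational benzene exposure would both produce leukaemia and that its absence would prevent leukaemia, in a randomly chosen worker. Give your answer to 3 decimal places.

PNS ≈ 0.063

Let p₁ = 0.228, p₀ = 0.165.
Under exogeneity and monotonicity, PNS = p₁ − p₀.
PNS = 0.228 − 0.165 = 0.063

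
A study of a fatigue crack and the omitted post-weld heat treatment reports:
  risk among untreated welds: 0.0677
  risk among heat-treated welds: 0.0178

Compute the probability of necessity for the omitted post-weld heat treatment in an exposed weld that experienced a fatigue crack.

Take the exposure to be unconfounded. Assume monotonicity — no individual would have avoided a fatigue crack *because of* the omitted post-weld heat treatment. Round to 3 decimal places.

Let p₁ = 0.0677, p₀ = 0.0178.
Under exogeneity and monotonicity, PN = (p₁ − p₀) / p₁.
PN = (0.0677 − 0.0178) / 0.0677 = 0.0499 / 0.0677 ≈ 0.7371

PN ≈ 0.737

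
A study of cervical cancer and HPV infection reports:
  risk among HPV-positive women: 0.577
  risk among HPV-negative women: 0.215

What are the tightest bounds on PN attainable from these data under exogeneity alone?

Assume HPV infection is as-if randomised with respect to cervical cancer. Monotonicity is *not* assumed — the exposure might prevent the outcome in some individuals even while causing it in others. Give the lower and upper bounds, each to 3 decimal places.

Let p₁ = 0.577, p₀ = 0.215.
Under exogeneity alone the bounds on PN are max{0,(p₁−p₀)/p₁} ≤ PN ≤ min{1,(1−p₀)/p₁}.
  lower = (p₁ − p₀)/p₁ = 0.362 / 0.577 ≈ 0.6274
  upper = min{1, (1 − p₀)/p₁} = 0.785 / 0.577 ≈ 1.3605 → capped at 1

0.627 ≤ PN ≤ 1.000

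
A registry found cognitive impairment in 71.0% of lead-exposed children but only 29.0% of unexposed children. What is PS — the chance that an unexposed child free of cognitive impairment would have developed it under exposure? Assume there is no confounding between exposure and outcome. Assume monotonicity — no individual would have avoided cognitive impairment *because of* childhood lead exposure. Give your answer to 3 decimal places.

PS ≈ 0.592

p₁ = 0.71, p₀ = 0.29.
Under exogeneity and monotonicity, PS = (p₁ − p₀) / (1 − p₀).
PS = (0.71 − 0.29) / (1 − 0.29) = 0.42 / 0.71 ≈ 0.5915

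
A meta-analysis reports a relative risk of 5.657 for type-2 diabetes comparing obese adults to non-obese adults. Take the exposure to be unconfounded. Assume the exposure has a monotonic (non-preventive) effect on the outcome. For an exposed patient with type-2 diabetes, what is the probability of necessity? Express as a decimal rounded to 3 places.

PN ≈ 0.823

Under exogeneity and monotonicity, PN = (RR − 1) / RR = 1 − 1/RR.
PN = (5.657 − 1) / 5.657 = 4.657 / 5.657 ≈ 0.8232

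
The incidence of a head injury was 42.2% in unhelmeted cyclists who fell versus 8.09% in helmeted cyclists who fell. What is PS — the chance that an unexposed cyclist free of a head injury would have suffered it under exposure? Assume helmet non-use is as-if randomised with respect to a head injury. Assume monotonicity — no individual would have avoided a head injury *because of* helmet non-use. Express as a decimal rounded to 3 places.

PS ≈ 0.371

p₁ = 0.422, p₀ = 0.0809.
Under exogeneity and monotonicity, PS = (p₁ − p₀) / (1 − p₀).
PS = (0.422 − 0.0809) / (1 − 0.0809) = 0.3411 / 0.9191 ≈ 0.3711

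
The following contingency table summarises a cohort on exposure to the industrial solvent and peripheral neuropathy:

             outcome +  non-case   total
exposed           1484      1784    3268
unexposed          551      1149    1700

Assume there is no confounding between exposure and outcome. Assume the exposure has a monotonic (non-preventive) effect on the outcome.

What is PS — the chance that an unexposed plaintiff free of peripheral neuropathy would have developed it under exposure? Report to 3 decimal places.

PS ≈ 0.192

p₁ = P(outcome | exposed) = 1484/3268 = 0.4541
p₀ = P(outcome | unexposed) = 551/1700 = 0.32412
Under exogeneity and monotonicity, PS = (p₁ − p₀) / (1 − p₀).
PS = (0.4541 − 0.32412) / (1 − 0.32412) = 0.12998 / 0.67588 ≈ 0.1923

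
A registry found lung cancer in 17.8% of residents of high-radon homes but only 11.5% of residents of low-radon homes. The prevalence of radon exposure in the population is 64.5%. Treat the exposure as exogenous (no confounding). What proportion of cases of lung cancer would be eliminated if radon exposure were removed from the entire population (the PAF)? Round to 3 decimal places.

p₁ = 0.178, p₀ = 0.115.
Overall risk P(Y=1) = π·p₁ + (1−π)·p₀ = 0.645×0.178 + 0.355×0.115 = 0.15564.
Under exogeneity, PAF = [P(Y=1) − p₀] / P(Y=1).
PAF = (0.15564 − 0.115) / 0.15564 ≈ 0.2611

PAF ≈ 0.261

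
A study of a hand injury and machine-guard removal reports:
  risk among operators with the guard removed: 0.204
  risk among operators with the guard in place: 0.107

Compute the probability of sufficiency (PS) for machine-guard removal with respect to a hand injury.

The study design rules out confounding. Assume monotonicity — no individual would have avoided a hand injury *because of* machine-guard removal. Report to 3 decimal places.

PS ≈ 0.109

Let p₁ = 0.204, p₀ = 0.107.
Under exogeneity and monotonicity, PS = (p₁ − p₀) / (1 − p₀).
PS = (0.204 − 0.107) / (1 − 0.107) = 0.097 / 0.893 ≈ 0.1086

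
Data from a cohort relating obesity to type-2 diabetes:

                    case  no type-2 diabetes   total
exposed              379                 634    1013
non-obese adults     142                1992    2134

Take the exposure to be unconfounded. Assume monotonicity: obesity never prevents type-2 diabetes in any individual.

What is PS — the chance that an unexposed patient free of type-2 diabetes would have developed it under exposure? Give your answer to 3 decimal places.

p₁ = P(outcome | exposed) = 379/1013 = 0.37414
p₀ = P(outcome | unexposed) = 142/2134 = 0.066542
Under exogeneity and monotonicity, PS = (p₁ − p₀) / (1 − p₀).
PS = (0.37414 − 0.066542) / (1 − 0.066542) = 0.30759 / 0.93346 ≈ 0.3295

PS ≈ 0.330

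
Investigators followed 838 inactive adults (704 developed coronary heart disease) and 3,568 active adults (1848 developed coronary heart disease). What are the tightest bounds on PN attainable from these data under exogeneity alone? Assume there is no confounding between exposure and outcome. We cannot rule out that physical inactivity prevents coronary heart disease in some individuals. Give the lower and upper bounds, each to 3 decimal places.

p₁ = P(outcome | exposed) = 704/838 = 0.8401
p₀ = P(outcome | unexposed) = 1848/3568 = 0.51794
Under exogeneity alone the bounds on PN are max{0,(p₁−p₀)/p₁} ≤ PN ≤ min{1,(1−p₀)/p₁}.
  lower = (p₁ − p₀)/p₁ = 0.32216 / 0.8401 ≈ 0.3835
  upper = min{1, (1 − p₀)/p₁} = 0.48206 / 0.8401 ≈ 0.5738

0.383 ≤ PN ≤ 0.574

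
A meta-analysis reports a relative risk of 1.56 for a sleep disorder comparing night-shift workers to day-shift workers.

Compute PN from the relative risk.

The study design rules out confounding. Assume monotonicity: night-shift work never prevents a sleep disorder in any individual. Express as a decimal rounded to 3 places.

Under exogeneity and monotonicity, PN = (RR − 1) / RR = 1 − 1/RR.
PN = (1.56 − 1) / 1.56 = 0.56 / 1.56 ≈ 0.3590

PN ≈ 0.359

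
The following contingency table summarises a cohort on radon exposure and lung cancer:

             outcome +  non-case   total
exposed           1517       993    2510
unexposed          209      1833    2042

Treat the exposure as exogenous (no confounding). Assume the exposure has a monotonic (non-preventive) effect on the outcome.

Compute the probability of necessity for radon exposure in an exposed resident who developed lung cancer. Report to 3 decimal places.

p₁ = P(outcome | exposed) = 1517/2510 = 0.60438
p₀ = P(outcome | unexposed) = 209/2042 = 0.10235
Under exogeneity and monotonicity, PN = (p₁ − p₀)/p₁.
PN = (0.60438 − 0.10235) / 0.60438 ≈ 0.8307

PN ≈ 0.831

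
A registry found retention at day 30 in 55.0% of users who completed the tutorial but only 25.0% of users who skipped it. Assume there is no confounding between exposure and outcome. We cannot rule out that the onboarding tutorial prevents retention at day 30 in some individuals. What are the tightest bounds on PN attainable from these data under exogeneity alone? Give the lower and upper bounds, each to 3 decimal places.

0.545 ≤ PN ≤ 1.000

p₁ = 0.55, p₀ = 0.25.
Under exogeneity alone the bounds on PN are max{0,(p₁−p₀)/p₁} ≤ PN ≤ min{1,(1−p₀)/p₁}.
  lower = (p₁ − p₀)/p₁ = 0.3 / 0.55 ≈ 0.5455
  upper = min{1, (1 − p₀)/p₁} = 0.75 / 0.55 ≈ 1.3636 → capped at 1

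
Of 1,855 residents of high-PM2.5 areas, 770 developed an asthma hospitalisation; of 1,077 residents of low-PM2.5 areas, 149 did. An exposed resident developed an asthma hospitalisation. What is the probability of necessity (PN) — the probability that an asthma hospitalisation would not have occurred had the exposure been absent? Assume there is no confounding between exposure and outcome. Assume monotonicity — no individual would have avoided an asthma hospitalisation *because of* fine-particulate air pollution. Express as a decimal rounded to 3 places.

PN ≈ 0.667

p₁ = P(outcome | exposed) = 770/1855 = 0.41509
p₀ = P(outcome | unexposed) = 149/1077 = 0.13835
Under exogeneity and monotonicity, PN = (p₁ − p₀) / p₁.
PN = (0.41509 − 0.13835) / 0.41509 = 0.27675 / 0.41509 ≈ 0.6667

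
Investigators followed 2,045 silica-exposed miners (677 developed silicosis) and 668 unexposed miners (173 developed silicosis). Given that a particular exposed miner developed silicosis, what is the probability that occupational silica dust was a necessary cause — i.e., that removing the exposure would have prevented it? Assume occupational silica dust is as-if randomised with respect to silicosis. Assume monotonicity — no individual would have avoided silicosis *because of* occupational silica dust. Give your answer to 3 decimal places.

p₁ = P(outcome | exposed) = 677/2045 = 0.33105
p₀ = P(outcome | unexposed) = 173/668 = 0.25898
Under exogeneity and monotonicity, PN = (p₁ − p₀) / p₁.
PN = (0.33105 − 0.25898) / 0.33105 = 0.072069 / 0.33105 ≈ 0.2177

PN ≈ 0.218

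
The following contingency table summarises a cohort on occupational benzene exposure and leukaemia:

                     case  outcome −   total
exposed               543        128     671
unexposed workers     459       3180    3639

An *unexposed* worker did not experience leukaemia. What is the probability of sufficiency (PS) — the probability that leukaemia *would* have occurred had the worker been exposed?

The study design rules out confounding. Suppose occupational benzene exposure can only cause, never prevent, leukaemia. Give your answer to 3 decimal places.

PS ≈ 0.782

p₁ = P(outcome | exposed) = 543/671 = 0.80924
p₀ = P(outcome | unexposed) = 459/3639 = 0.12613
Under exogeneity and monotonicity, PS = (p₁ − p₀) / (1 − p₀).
PS = (0.80924 − 0.12613) / (1 − 0.12613) = 0.68311 / 0.87387 ≈ 0.7817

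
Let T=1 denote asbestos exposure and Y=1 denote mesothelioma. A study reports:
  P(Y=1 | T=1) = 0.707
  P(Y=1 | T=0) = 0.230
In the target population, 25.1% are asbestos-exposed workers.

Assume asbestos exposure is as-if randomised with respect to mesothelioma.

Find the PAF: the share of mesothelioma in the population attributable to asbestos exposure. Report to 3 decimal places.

PAF ≈ 0.342

Let p₁ = 0.707, p₀ = 0.23.
Overall risk P(Y=1) = π·p₁ + (1−π)·p₀ = 0.251×0.707 + 0.749×0.23 = 0.34973.
Under exogeneity, PAF = [P(Y=1) − p₀] / P(Y=1).
PAF = (0.34973 − 0.23) / 0.34973 ≈ 0.3423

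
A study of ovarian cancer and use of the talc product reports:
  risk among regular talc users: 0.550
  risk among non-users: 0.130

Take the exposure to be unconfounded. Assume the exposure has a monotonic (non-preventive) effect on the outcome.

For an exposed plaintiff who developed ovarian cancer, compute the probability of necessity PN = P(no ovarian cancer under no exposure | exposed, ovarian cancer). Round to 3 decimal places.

Let p₁ = 0.55, p₀ = 0.13.
Under exogeneity and monotonicity, PN = (p₁ − p₀) / p₁.
PN = (0.55 − 0.13) / 0.55 = 0.42 / 0.55 ≈ 0.7636

PN ≈ 0.764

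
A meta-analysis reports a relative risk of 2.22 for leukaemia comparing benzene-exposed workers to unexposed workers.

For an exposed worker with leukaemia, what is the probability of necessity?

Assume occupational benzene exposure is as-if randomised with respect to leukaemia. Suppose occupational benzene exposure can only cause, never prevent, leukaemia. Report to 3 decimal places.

PN ≈ 0.550

Under exogeneity and monotonicity, PN = (RR − 1) / RR = 1 − 1/RR.
PN = (2.22 − 1) / 2.22 = 1.22 / 2.22 ≈ 0.5495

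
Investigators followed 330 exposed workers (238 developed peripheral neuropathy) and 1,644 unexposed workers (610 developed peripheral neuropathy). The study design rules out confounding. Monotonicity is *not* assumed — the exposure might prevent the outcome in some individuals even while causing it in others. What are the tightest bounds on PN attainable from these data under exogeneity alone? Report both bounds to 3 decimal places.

0.486 ≤ PN ≤ 0.872

p₁ = P(outcome | exposed) = 238/330 = 0.72121
p₀ = P(outcome | unexposed) = 610/1644 = 0.37105
Under exogeneity alone the bounds on PN are max{0,(p₁−p₀)/p₁} ≤ PN ≤ min{1,(1−p₀)/p₁}.
  lower = (p₁ − p₀)/p₁ = 0.35017 / 0.72121 ≈ 0.4855
  upper = min{1, (1 − p₀)/p₁} = 0.62895 / 0.72121 ≈ 0.8721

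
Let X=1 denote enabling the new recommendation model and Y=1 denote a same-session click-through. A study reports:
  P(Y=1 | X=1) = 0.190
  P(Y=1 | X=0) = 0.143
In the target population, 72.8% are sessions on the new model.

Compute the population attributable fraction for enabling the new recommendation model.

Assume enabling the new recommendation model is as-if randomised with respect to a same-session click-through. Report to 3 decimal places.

Let p₁ = 0.19, p₀ = 0.143.
Overall risk P(Y=1) = π·p₁ + (1−π)·p₀ = 0.728×0.19 + 0.272×0.143 = 0.17722.
Under exogeneity, PAF = [P(Y=1) − p₀] / P(Y=1).
PAF = (0.17722 − 0.143) / 0.17722 ≈ 0.1931

PAF ≈ 0.193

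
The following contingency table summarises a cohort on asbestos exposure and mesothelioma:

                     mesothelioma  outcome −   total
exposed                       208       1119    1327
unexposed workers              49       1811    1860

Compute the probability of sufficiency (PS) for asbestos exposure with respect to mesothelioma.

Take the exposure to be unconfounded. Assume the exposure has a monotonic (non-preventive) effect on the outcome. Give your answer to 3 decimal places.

PS ≈ 0.134

p₁ = P(outcome | exposed) = 208/1327 = 0.15674
p₀ = P(outcome | unexposed) = 49/1860 = 0.026344
Under exogeneity and monotonicity, PS = (p₁ − p₀) / (1 − p₀).
PS = (0.15674 − 0.026344) / (1 − 0.026344) = 0.1304 / 0.97366 ≈ 0.1339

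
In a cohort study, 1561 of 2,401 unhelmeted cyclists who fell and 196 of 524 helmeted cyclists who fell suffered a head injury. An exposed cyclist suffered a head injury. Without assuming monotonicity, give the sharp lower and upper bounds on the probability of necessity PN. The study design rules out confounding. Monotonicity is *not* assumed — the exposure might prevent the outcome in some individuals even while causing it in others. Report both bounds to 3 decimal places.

p₁ = P(outcome | exposed) = 1561/2401 = 0.65015
p₀ = P(outcome | unexposed) = 196/524 = 0.37405
Under exogeneity alone the bounds on PN are max{0,(p₁−p₀)/p₁} ≤ PN ≤ min{1,(1−p₀)/p₁}.
  lower = (p₁ − p₀)/p₁ = 0.2761 / 0.65015 ≈ 0.4247
  upper = min{1, (1 − p₀)/p₁} = 0.62595 / 0.65015 ≈ 0.9628

0.425 ≤ PN ≤ 0.963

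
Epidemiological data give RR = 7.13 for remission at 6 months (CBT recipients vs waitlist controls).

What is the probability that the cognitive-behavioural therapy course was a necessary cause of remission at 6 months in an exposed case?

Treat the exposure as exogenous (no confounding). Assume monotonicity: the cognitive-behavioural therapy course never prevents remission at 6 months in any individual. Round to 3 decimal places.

PN ≈ 0.860

Under exogeneity and monotonicity, PN = (RR − 1) / RR = 1 − 1/RR.
PN = (7.13 − 1) / 7.13 = 6.13 / 7.13 ≈ 0.8597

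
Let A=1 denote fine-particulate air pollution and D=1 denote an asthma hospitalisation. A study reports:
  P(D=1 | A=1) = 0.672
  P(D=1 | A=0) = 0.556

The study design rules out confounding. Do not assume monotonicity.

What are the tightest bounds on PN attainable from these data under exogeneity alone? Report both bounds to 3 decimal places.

0.173 ≤ PN ≤ 0.661

Let p₁ = 0.672, p₀ = 0.556.
Under exogeneity alone the bounds on PN are max{0,(p₁−p₀)/p₁} ≤ PN ≤ min{1,(1−p₀)/p₁}.
  lower = (p₁ − p₀)/p₁ = 0.116 / 0.672 ≈ 0.1726
  upper = min{1, (1 − p₀)/p₁} = 0.444 / 0.672 ≈ 0.6607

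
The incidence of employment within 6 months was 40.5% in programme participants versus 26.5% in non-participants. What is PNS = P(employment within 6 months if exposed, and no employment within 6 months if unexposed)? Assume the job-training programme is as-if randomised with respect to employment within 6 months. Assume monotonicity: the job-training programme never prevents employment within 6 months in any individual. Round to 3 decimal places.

p₁ = 0.405, p₀ = 0.265.
Under exogeneity and monotonicity, PNS = p₁ − p₀.
PNS = 0.405 − 0.265 = 0.14

PNS ≈ 0.140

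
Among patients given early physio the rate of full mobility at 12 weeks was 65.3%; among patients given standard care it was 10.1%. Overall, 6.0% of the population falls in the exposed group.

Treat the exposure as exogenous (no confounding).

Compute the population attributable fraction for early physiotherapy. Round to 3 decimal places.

PAF ≈ 0.247

p₁ = 0.653, p₀ = 0.101.
Overall risk P(Y=1) = π·p₁ + (1−π)·p₀ = 0.06×0.653 + 0.94×0.101 = 0.13412.
Under exogeneity, PAF = [P(Y=1) − p₀] / P(Y=1).
PAF = (0.13412 − 0.101) / 0.13412 ≈ 0.2469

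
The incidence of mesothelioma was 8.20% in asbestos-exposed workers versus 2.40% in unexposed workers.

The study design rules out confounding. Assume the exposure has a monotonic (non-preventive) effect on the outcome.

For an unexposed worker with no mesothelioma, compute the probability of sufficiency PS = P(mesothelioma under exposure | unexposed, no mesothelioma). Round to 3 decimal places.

p₁ = 0.082, p₀ = 0.024.
Under exogeneity and monotonicity, PS = (p₁ − p₀) / (1 − p₀).
PS = (0.082 − 0.024) / (1 − 0.024) = 0.058 / 0.976 ≈ 0.0594

PS ≈ 0.059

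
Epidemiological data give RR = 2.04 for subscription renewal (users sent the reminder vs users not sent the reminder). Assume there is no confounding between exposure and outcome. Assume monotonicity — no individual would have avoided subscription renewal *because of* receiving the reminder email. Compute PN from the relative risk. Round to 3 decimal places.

PN ≈ 0.510

Under exogeneity and monotonicity, PN = (RR − 1) / RR = 1 − 1/RR.
PN = (2.04 − 1) / 2.04 = 1.04 / 2.04 ≈ 0.5098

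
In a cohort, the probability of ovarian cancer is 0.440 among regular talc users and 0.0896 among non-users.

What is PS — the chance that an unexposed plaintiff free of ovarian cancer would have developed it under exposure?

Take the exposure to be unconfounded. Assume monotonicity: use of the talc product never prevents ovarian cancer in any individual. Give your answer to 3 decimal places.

PS ≈ 0.385

Let p₁ = 0.44, p₀ = 0.0896.
Under exogeneity and monotonicity, PS = (p₁ − p₀) / (1 − p₀).
PS = (0.44 − 0.0896) / (1 − 0.0896) = 0.3504 / 0.9104 ≈ 0.3849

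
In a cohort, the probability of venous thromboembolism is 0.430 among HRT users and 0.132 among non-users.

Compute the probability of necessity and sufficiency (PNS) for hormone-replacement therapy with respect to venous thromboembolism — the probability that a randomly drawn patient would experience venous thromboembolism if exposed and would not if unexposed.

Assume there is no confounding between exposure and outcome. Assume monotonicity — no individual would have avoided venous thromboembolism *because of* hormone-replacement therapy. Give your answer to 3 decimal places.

PNS ≈ 0.298

Let p₁ = 0.43, p₀ = 0.132.
Under exogeneity and monotonicity, PNS = p₁ − p₀.
PNS = 0.43 − 0.132 = 0.298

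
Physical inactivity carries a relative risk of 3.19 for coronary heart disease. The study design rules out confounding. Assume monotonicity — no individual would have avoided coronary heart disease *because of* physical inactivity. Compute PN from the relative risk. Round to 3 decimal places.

Under exogeneity and monotonicity, PN = (RR − 1) / RR = 1 − 1/RR.
PN = (3.19 − 1) / 3.19 = 2.19 / 3.19 ≈ 0.6865

PN ≈ 0.687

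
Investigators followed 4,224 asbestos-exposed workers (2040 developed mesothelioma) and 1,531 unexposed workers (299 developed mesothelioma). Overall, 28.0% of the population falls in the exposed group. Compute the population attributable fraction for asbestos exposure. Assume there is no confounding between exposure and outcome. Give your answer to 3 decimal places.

PAF ≈ 0.292

p₁ = P(outcome | exposed) = 2040/4224 = 0.48295
p₀ = P(outcome | unexposed) = 299/1531 = 0.1953
Overall risk P(Y=1) = π·p₁ + (1−π)·p₀ = 0.28×0.48295 + 0.72×0.1953 = 0.27584.
Under exogeneity, PAF = [P(Y=1) − p₀] / P(Y=1).
PAF = (0.27584 − 0.1953) / 0.27584 ≈ 0.2920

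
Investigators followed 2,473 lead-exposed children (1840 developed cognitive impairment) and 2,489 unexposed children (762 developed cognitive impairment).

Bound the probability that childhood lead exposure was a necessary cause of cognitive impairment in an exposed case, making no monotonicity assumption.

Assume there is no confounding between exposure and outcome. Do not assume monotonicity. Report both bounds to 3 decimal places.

p₁ = P(outcome | exposed) = 1840/2473 = 0.74404
p₀ = P(outcome | unexposed) = 762/2489 = 0.30615
Under exogeneity alone the bounds on PN are max{0,(p₁−p₀)/p₁} ≤ PN ≤ min{1,(1−p₀)/p₁}.
  lower = (p₁ − p₀)/p₁ = 0.43789 / 0.74404 ≈ 0.5885
  upper = min{1, (1 − p₀)/p₁} = 0.69385 / 0.74404 ≈ 0.9326

0.589 ≤ PN ≤ 0.933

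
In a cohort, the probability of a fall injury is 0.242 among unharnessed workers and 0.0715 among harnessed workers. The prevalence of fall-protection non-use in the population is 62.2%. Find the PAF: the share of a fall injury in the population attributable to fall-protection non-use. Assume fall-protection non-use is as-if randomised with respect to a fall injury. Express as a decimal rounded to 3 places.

Let p₁ = 0.242, p₀ = 0.0715.
Overall risk P(Y=1) = π·p₁ + (1−π)·p₀ = 0.622×0.242 + 0.378×0.0715 = 0.17755.
Under exogeneity, PAF = [P(Y=1) − p₀] / P(Y=1).
PAF = (0.17755 − 0.0715) / 0.17755 ≈ 0.5973

PAF ≈ 0.597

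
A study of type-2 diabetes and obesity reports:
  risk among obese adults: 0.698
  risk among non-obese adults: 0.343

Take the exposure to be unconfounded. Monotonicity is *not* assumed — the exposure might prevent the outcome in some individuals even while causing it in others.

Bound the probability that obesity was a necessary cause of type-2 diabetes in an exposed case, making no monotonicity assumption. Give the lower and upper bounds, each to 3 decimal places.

Let p₁ = 0.698, p₀ = 0.343.
Under exogeneity alone the bounds on PN are max{0,(p₁−p₀)/p₁} ≤ PN ≤ min{1,(1−p₀)/p₁}.
  lower = (p₁ − p₀)/p₁ = 0.355 / 0.698 ≈ 0.5086
  upper = min{1, (1 − p₀)/p₁} = 0.657 / 0.698 ≈ 0.9413

0.509 ≤ PN ≤ 0.941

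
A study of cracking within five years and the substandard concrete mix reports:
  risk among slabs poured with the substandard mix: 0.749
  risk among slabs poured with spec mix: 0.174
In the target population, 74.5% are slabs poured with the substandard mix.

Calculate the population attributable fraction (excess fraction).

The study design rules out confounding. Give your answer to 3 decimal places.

PAF ≈ 0.711

Let p₁ = 0.749, p₀ = 0.174.
Overall risk P(Y=1) = π·p₁ + (1−π)·p₀ = 0.745×0.749 + 0.255×0.174 = 0.60237.
Under exogeneity, PAF = [P(Y=1) − p₀] / P(Y=1).
PAF = (0.60237 − 0.174) / 0.60237 ≈ 0.7111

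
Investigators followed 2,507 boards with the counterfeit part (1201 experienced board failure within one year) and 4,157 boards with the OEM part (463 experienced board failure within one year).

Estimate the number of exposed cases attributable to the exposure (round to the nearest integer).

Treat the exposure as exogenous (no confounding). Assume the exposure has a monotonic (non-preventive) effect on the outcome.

about 922 cases

p₁ = P(outcome | exposed) = 1201/2507 = 0.47906
p₀ = P(outcome | unexposed) = 463/4157 = 0.11138
PN = (p₁ − p₀)/p₁ = (0.47906 − 0.11138) / 0.47906 ≈ 0.76751.
Attributable cases ≈ PN × (exposed cases) = 0.76751 × 1201 ≈ 921.77.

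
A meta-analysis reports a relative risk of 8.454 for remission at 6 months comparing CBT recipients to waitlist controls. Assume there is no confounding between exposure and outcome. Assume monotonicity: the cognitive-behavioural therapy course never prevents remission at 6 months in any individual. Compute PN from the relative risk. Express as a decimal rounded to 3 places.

Under exogeneity and monotonicity, PN = (RR − 1) / RR = 1 − 1/RR.
PN = (8.454 − 1) / 8.454 = 7.454 / 8.454 ≈ 0.8817

PN ≈ 0.882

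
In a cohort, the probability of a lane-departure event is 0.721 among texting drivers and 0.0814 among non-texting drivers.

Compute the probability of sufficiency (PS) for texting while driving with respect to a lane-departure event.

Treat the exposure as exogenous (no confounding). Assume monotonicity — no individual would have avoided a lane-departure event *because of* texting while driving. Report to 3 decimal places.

Let p₁ = 0.721, p₀ = 0.0814.
Under exogeneity and monotonicity, PS = (p₁ − p₀) / (1 − p₀).
PS = (0.721 − 0.0814) / (1 − 0.0814) = 0.6396 / 0.9186 ≈ 0.6963

PS ≈ 0.696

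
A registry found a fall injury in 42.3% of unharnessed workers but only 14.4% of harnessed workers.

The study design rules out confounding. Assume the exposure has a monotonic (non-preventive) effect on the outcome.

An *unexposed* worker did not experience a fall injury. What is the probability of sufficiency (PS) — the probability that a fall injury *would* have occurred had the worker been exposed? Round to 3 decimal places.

p₁ = 0.423, p₀ = 0.144.
Under exogeneity and monotonicity, PS = (p₁ − p₀) / (1 − p₀).
PS = (0.423 − 0.144) / (1 − 0.144) = 0.279 / 0.856 ≈ 0.3259

PS ≈ 0.326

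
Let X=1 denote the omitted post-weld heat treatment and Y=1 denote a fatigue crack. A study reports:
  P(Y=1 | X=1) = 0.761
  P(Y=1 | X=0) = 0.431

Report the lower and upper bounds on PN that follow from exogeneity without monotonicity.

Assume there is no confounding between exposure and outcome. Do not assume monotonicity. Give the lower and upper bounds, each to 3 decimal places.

Let p₁ = 0.761, p₀ = 0.431.
Under exogeneity alone the bounds on PN are max{0,(p₁−p₀)/p₁} ≤ PN ≤ min{1,(1−p₀)/p₁}.
  lower = (p₁ − p₀)/p₁ = 0.33 / 0.761 ≈ 0.4336
  upper = min{1, (1 − p₀)/p₁} = 0.569 / 0.761 ≈ 0.7477

0.434 ≤ PN ≤ 0.748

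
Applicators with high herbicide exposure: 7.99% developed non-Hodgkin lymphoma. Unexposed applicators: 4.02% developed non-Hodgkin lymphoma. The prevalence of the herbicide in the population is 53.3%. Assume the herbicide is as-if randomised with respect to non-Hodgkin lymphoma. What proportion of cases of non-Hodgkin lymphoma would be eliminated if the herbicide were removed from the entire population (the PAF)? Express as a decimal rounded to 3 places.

PAF ≈ 0.345

p₁ = 0.0799, p₀ = 0.0402.
Overall risk P(Y=1) = π·p₁ + (1−π)·p₀ = 0.533×0.0799 + 0.467×0.0402 = 0.06136.
Under exogeneity, PAF = [P(Y=1) − p₀] / P(Y=1).
PAF = (0.06136 − 0.0402) / 0.06136 ≈ 0.3449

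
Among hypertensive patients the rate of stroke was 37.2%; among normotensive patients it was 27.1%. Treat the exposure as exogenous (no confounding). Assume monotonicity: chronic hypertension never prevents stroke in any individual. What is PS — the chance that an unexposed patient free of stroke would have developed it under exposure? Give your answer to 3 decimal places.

p₁ = 0.372, p₀ = 0.271.
Under exogeneity and monotonicity, PS = (p₁ − p₀) / (1 − p₀).
PS = (0.372 − 0.271) / (1 − 0.271) = 0.101 / 0.729 ≈ 0.1385

PS ≈ 0.139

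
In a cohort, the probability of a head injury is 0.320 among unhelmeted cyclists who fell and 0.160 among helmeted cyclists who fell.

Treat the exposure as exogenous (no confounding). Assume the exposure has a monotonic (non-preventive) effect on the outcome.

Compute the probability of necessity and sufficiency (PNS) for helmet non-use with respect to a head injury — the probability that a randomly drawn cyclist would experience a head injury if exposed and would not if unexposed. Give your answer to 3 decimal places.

PNS ≈ 0.160

Let p₁ = 0.32, p₀ = 0.16.
Under exogeneity and monotonicity, PNS = p₁ − p₀.
PNS = 0.32 − 0.16 = 0.16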